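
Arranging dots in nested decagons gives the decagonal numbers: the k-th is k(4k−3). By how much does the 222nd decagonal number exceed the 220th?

3530

222·(4·222 − 3) = 196470 and 220·(4·220 − 3) = 192940.
Difference: 196470 − 192940 = 3530.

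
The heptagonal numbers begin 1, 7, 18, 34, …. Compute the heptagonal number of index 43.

4558

The 43rd heptagonal number is n(5n−3)/2 with n = 43.
43·(5·43 − 3)/2 = 43·212/2 = 43·106 = 4558.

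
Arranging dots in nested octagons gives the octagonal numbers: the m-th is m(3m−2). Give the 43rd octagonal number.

5461

The 43rd octagonal number is n(3n−2) with n = 43.
43·(3·43 − 2) = 43·127 = 5461.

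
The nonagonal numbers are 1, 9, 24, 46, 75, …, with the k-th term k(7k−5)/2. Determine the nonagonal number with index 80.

The 80th nonagonal number is n(7n−5)/2 with n = 80.
80·(7·80 − 5)/2 = 80·555/2 = 22200.

22200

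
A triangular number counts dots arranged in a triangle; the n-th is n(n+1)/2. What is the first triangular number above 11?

15

Solve n(n+1)/2 > 11 for integer n.
The largest n with value ≤ 11 is 4 (since 10 ≤ 11 < 15), so the first above is n = 5, value 15.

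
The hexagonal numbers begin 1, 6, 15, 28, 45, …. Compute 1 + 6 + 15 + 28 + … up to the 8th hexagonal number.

Σ i(2i−1) = 2Σi² − Σi over i = 1..8.
Σi = 36 and Σi² = 204.
2·204 − 1·36 = 372.

372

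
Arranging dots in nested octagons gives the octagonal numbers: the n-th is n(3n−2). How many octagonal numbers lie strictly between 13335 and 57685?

The n-th octagonal number is n(3n−2).
Smallest index with value > 13335: n = 68 (giving 13736).
Largest index with value < 57685: n = 138 (giving 56856).
Indices 68 through 138: 71 terms.

71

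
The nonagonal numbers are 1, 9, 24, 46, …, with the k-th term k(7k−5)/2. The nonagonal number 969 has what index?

Set n(7n−5)/2 = 969, giving 7n² − 5n − 1938 = 0.
The discriminant is 25 + 56·969 = 54289, and √54289 = 233.
So n = (5 + 233) / 14 = 238/14 = 17.

17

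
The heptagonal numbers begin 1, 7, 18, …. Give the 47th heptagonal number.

47·(5·47 − 3)/2 = 47·232/2 = 47·116 = 5452.

5452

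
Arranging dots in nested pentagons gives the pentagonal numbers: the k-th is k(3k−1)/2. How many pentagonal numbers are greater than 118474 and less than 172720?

58

The n-th pentagonal number is n(3n−1)/2.
Smallest index with value > 118474: n = 282 (giving 119145).
Largest index with value < 172720: n = 339 (giving 172212).
Indices 282 through 339: 58 terms.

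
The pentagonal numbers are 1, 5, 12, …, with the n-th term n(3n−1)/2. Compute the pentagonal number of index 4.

The 4th pentagonal number is n(3n−1)/2 with n = 4.
4·(3·4 − 1)/2 = 4·11/2 = 22.

22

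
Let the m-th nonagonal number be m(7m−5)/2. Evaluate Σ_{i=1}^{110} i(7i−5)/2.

1558810

Σ i(7i−5)/2 = (7Σi² − 5Σi) / 2 over i = 1..110.
Σi = 6105 and Σi² = 449735.
(7·449735 − 5·6105) / 2 = 3117620/2 = 1558810.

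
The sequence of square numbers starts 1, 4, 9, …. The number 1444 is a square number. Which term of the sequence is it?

38

We need n² = 1444, so n = √1444 = 38.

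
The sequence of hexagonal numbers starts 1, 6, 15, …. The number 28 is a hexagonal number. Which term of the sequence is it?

4

Set n(2n−1) = 28, giving 2n² − n − 28 = 0.
The discriminant is 1 + 8·28 = 225, and √225 = 15.
So n = (1 + 15) / 4 = 16/4 = 4.
Check: 4·(2·4 − 1) = 28. ✓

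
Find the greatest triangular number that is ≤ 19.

15

Solve n(n+1)/2 ≤ 19 for integer n.
n = 5 gives 15 ≤ 19, while n = 6 gives 21 > 19; so the answer is 15.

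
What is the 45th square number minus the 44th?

n² − (n−1)² = 2n − 1, so 45² − 44² = 2·45 − 1 = 89.

89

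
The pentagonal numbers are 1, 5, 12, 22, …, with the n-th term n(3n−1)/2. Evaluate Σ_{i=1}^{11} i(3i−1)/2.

Σ i(3i−1)/2 = (3Σi² − Σi) / 2 over i = 1..11.
Σi = 66 and Σi² = 506.
(3·506 − 1·66) / 2 = 1452/2 = 726.

726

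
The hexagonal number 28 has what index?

Set n(2n−1) = 28, giving 2n² − n − 28 = 0.
The discriminant is 1 + 8·28 = 225, and √225 = 15.
So n = (1 + 15) / 4 = 16/4 = 4.

4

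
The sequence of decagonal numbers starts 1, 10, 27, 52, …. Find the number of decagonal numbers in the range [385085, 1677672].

The n-th decagonal number is n(4n−3).
Smallest index with value ≥ 385085: n = 311 (giving 385951).
Largest index with value ≤ 1677672: n = 648 (giving 1677672).
Indices 311 through 648: 338 terms.

338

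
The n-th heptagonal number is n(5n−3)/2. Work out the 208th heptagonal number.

208·(5·208 − 3)/2 = 208·1037/2 = 107848.

107848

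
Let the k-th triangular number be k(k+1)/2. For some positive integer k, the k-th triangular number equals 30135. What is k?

Set n(n+1)/2 = 30135, giving n² + n − 60270 = 0.
The discriminant is 1 + 8·30135 = 241081, and √241081 = 491.
So n = (-1 + 491) / 2 = 490/2 = 245.
Check: 245·246/2 = 30135. ✓

245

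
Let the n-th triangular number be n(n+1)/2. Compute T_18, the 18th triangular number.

171

The 18th triangular number is n(n+1)/2 with n = 18.
18·19/2 = 342/2 = 171.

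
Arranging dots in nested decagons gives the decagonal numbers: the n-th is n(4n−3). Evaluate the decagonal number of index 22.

The 22nd decagonal number is n(4n−3) with n = 22.
22·(4·22 − 3) = 22·85 = 1870.

1870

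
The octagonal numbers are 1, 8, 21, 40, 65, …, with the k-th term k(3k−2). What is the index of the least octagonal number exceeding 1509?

23

Solve n(3n−2) > 1509 for integer n.
The largest n with value ≤ 1509 is 22 (since 1408 ≤ 1509 < 1541), so the first above is n = 23, value 1541.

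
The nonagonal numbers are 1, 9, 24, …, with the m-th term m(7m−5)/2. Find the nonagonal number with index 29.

29·(7·29 − 5)/2 = 29·198/2 = 29·99 = 2871.

2871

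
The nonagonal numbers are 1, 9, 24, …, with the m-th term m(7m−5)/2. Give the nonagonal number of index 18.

The 18th nonagonal number is n(7n−5)/2 with n = 18.
18·(7·18 − 5)/2 = 18·121/2 = 1089.

1089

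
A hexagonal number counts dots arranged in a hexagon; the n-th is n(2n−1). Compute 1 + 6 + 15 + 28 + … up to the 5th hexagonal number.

Σ i(2i−1) = 2Σi² − Σi over i = 1..5.
Σi = 15 and Σi² = 55.
2·55 − 1·15 = 95.

95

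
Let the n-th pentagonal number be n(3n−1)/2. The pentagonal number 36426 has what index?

156

Set n(3n−1)/2 = 36426, giving 3n² − n − 72852 = 0.
So n = (1 + 935) / 6 = 936/6 = 156.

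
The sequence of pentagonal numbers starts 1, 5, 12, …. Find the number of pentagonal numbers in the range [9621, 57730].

The n-th pentagonal number is n(3n−1)/2.
Smallest index with value ≥ 9621: n = 81 (giving 9801).
Largest index with value ≤ 57730: n = 196 (giving 57526).
Indices 81 through 196: 116 terms.

116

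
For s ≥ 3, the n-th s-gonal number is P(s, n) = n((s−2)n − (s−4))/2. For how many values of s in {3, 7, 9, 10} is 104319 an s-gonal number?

1

s = 3: P(3, 456) = 104196 and P(3, 457) = 104653; 104319 is not s-gonal.
s = 7: P(7, 204) = 103734 and P(7, 205) = 104755; 104319 is not s-gonal.
s = 9: P(9, 173) = 104319. ✓
s = 10: P(10, 161) = 103201 and P(10, 162) = 104490; 104319 is not s-gonal.
Hits: s ∈ {9} → 1.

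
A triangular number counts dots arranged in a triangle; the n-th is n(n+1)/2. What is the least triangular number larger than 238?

Solve n(n+1)/2 > 238 for integer n.
The largest n with value ≤ 238 is 21 (since 231 ≤ 238 < 253), so the first above is n = 22, value 253.

253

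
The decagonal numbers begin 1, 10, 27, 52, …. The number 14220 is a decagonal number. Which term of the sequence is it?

Set n(4n−3) = 14220, giving 4n² − 3n − 14220 = 0.
The discriminant is 9 + 16·14220 = 227529, and √227529 = 477.
So n = (3 + 477) / 8 = 480/8 = 60.

60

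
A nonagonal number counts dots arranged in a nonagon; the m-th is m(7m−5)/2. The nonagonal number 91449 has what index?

Set n(7n−5)/2 = 91449, giving 7n² − 5n − 182898 = 0.
The discriminant is 25 + 56·91449 = 5121169, and √5121169 = 2263.
So n = (5 + 2263) / 14 = 2268/14 = 162.

162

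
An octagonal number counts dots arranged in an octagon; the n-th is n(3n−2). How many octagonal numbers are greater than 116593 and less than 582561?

The n-th octagonal number is n(3n−2).
Smallest index with value > 116593: n = 198 (giving 117216).
Largest index with value < 582561: n = 440 (giving 579920).
Indices 198 through 440: 243 terms.

243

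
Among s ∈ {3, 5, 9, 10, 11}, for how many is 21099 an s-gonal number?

1

s = 3: P(3, 204) = 20910 and P(3, 205) = 21115; 21099 is not s-gonal.
s = 5: P(5, 118) = 20827 and P(5, 119) = 21182; 21099 is not s-gonal.
s = 9: P(9, 78) = 21099. ✓
s = 10: P(10, 73) = 21097 and P(10, 74) = 21682; 21099 is not s-gonal.
s = 11: P(11, 68) = 20570 and P(11, 69) = 21183; 21099 is not s-gonal.
Hits: s ∈ {9} → 1.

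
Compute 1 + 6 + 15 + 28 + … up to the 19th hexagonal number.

Σ i(2i−1) = 2Σi² − Σi over i = 1..19.
Σi = 190 and Σi² = 2470.
2·2470 − 1·190 = 4750.

4750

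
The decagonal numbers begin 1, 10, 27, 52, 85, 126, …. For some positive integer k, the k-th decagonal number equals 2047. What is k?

Set n(4n−3) = 2047, giving 4n² − 3n − 2047 = 0.
So n = (3 + 181) / 8 = 184/8 = 23.

23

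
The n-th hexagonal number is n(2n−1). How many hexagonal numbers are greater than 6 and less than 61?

The n-th hexagonal number is n(2n−1).
Smallest index with value > 6: n = 3 (giving 15).
Largest index with value < 61: n = 5 (giving 45).
Indices 3 through 5: 3 terms.

3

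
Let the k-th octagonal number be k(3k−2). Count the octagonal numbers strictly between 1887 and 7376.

24

The n-th octagonal number is n(3n−2).
Smallest index with value > 1887: n = 26 (giving 1976).
Largest index with value < 7376: n = 49 (giving 7105).
Indices 26 through 49: 24 terms.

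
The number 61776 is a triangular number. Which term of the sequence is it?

351

Set n(n+1)/2 = 61776, giving n² + n − 123552 = 0.
The discriminant is 1 + 8·61776 = 494209, and √494209 = 703.
So n = (-1 + 703) / 2 = 702/2 = 351.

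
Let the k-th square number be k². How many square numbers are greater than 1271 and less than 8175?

55

The n-th square number is n².
Smallest index with value > 1271: n = 36 (giving 1296).
Largest index with value < 8175: n = 90 (giving 8100).
Indices 36 through 90: 55 terms.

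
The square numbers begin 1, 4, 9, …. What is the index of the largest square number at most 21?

Solve n² ≤ 21 for integer n.
n = 4 gives 16 ≤ 21, while n = 5 gives 25 > 21; so the answer is index 4.

4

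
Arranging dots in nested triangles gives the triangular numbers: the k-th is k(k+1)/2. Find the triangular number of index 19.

The 19th triangular number is n(n+1)/2 with n = 19.
19·20/2 = 380/2 = 190.

190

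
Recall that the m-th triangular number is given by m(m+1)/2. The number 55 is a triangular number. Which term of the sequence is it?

10

Set n(n+1)/2 = 55, giving n² + n − 110 = 0.
So n = (-1 + 21) / 2 = 20/2 = 10.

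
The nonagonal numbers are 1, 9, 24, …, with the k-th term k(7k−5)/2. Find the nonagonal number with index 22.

1639

22·(7·22 − 5)/2 = 22·149/2 = 1639.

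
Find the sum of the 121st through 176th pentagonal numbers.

Σ i(3i−1)/2 = (3Σi² − Σi) / 2 over i = 121..176.
Σi = 15576 − 7260 = 8316 and Σi² = 1832776 − 583220 = 1249556.
(3·1249556 − 1·8316) / 2 = 3740352/2 = 1870176.

1870176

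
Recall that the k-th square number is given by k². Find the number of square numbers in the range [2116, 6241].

34

The n-th square number is n².
Smallest index with value ≥ 2116: n = 46 (giving 2116).
Largest index with value ≤ 6241: n = 79 (giving 6241).
Indices 46 through 79: 34 terms.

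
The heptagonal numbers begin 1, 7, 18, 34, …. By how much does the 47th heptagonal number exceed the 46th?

231

Consecutive heptagonal numbers differ by 5n − 4: here 5·47 − 4 = 231.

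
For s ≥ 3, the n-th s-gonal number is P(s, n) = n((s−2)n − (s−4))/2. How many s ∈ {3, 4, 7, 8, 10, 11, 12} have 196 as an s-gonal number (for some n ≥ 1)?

s = 3: P(3, 19) = 190 and P(3, 20) = 210; 196 is not s-gonal.
s = 4: P(4, 14) = 196. ✓
s = 7: P(7, 9) = 189 and P(7, 10) = 235; 196 is not s-gonal.
s = 8: P(8, 8) = 176 and P(8, 9) = 225; 196 is not s-gonal.
s = 10: P(10, 7) = 175 and P(10, 8) = 232; 196 is not s-gonal.
s = 11: P(11, 7) = 196. ✓
s = 12: P(12, 6) = 156 and P(12, 7) = 217; 196 is not s-gonal.
Hits: s ∈ {4, 11} → 2.

2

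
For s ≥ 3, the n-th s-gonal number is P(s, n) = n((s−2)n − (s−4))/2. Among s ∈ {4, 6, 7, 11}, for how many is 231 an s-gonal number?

s = 4: P(4, 15) = 225 and P(4, 16) = 256; 231 is not s-gonal.
s = 6: P(6, 11) = 231. ✓
s = 7: P(7, 9) = 189 and P(7, 10) = 235; 231 is not s-gonal.
s = 11: P(11, 7) = 196 and P(11, 8) = 260; 231 is not s-gonal.
Hits: s ∈ {6} → 1.

1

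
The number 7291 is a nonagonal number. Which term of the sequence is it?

Set n(7n−5)/2 = 7291, giving 7n² − 5n − 14582 = 0.
The discriminant is 25 + 56·7291 = 408321, and √408321 = 639.
So n = (5 + 639) / 14 = 644/14 = 46.

46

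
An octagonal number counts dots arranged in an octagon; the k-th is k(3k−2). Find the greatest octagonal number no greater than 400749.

398945

Solve n(3n−2) ≤ 400749 for integer n.
n = 365 gives 398945 ≤ 400749, while n = 366 gives 401136 > 400749; so the answer is 398945.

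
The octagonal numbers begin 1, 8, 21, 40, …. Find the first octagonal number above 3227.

3400

Solve n(3n−2) > 3227 for integer n.
The largest n with value ≤ 3227 is 33 (since 3201 ≤ 3227 < 3400), so the first above is n = 34, value 3400.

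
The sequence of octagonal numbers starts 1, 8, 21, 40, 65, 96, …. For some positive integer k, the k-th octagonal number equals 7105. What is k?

49

Set n(3n−2) = 7105, giving 3n² − 2n − 7105 = 0.
So n = (2 + 292) / 6 = 294/6 = 49.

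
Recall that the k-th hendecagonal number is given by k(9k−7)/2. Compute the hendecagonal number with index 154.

The 154th hendecagonal number is n(9n−7)/2 with n = 154.
154·(9·154 − 7)/2 = 154·1379/2 = 106183.

106183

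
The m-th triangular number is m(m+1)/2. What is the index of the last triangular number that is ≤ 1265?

49

Solve n(n+1)/2 ≤ 1265 for integer n.
n = 49 gives 1225 ≤ 1265, while n = 50 gives 1275 > 1265; so the answer is index 49.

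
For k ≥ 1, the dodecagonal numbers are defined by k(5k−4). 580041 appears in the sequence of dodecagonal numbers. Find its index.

341

Set n(5n−4) = 580041, giving 5n² − 4n − 580041 = 0.
So n = (4 + 3406) / 10 = 3410/10 = 341.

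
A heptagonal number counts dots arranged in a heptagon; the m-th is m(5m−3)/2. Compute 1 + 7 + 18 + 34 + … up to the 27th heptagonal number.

Σ i(5i−3)/2 = (5Σi² − 3Σi) / 2 over i = 1..27.
Σi = 378 and Σi² = 6930.
(5·6930 − 3·378) / 2 = 33516/2 = 16758.

16758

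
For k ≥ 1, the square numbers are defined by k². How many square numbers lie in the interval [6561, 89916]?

219

The n-th square number is n².
Smallest index with value ≥ 6561: n = 81 (giving 6561).
Largest index with value ≤ 89916: n = 299 (giving 89401).
Indices 81 through 299: 219 terms.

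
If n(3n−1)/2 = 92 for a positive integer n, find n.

8

Set n(3n−1)/2 = 92, giving 3n² − n − 184 = 0.
The discriminant is 1 + 24·92 = 2209, and √2209 = 47.
So n = (1 + 47) / 6 = 48/6 = 8.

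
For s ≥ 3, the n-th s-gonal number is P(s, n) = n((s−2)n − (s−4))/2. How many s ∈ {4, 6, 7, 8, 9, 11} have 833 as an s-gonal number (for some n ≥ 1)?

s = 4: P(4, 28) = 784 and P(4, 29) = 841; 833 is not s-gonal.
s = 6: P(6, 20) = 780 and P(6, 21) = 861; 833 is not s-gonal.
s = 7: P(7, 18) = 783 and P(7, 19) = 874; 833 is not s-gonal.
s = 8: P(8, 17) = 833. ✓
s = 9: P(9, 15) = 750 and P(9, 16) = 856; 833 is not s-gonal.
s = 11: P(11, 14) = 833. ✓
Hits: s ∈ {8, 11} → 2.

2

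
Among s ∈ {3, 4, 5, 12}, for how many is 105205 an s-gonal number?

s = 3: P(3, 458) = 105111 and P(3, 459) = 105570; 105205 is not s-gonal.
s = 4: P(4, 324) = 104976 and P(4, 325) = 105625; 105205 is not s-gonal.
s = 5: P(5, 265) = 105205. ✓
s = 12: P(12, 145) = 104545 and P(12, 146) = 105996; 105205 is not s-gonal.
Hits: s ∈ {5} → 1.

1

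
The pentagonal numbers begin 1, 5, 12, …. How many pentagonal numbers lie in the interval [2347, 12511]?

The n-th pentagonal number is n(3n−1)/2.
Smallest index with value ≥ 2347: n = 40 (giving 2380).
Largest index with value ≤ 12511: n = 91 (giving 12376).
Indices 40 through 91: 52 terms.

52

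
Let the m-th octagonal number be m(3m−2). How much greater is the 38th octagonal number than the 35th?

651

38·(3·38 − 2) = 4256 and 35·(3·35 − 2) = 3605.
Difference: 4256 − 3605 = 651.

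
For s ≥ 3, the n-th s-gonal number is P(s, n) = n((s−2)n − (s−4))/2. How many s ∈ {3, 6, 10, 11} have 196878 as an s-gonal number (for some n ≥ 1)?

2

s = 3: P(3, 627) = 196878. ✓
s = 6: P(6, 314) = 196878. ✓
s = 10: P(10, 222) = 196470 and P(10, 223) = 198247; 196878 is not s-gonal.
s = 11: P(11, 209) = 195833 and P(11, 210) = 197715; 196878 is not s-gonal.
Hits: s ∈ {3, 6} → 2.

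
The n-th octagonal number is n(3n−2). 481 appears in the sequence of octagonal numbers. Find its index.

13

Set n(3n−2) = 481, giving 3n² − 2n − 481 = 0.
The discriminant is 4 + 12·481 = 5776, and √5776 = 76.
So n = (2 + 76) / 6 = 78/6 = 13.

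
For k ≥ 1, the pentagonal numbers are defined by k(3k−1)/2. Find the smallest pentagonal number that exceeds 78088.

78547

Solve n(3n−1)/2 > 78088 for integer n.
The largest n with value ≤ 78088 is 228 (since 77862 ≤ 78088 < 78547), so the first above is n = 229, value 78547.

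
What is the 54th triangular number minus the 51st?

54·55/2 = 1485 and 51·52/2 = 1326.
Difference: 1485 − 1326 = 159.

159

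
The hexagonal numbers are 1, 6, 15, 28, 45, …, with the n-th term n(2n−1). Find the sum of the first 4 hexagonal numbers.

Σ i(2i−1) = 2Σi² − Σi over i = 1..4.
Σi = 10 and Σi² = 30.
2·30 − 1·10 = 50.

50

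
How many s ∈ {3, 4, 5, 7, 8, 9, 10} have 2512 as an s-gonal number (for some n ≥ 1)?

1

s = 3: P(3, 70) = 2485 and P(3, 71) = 2556; 2512 is not s-gonal.
s = 4: P(4, 50) = 2500 and P(4, 51) = 2601; 2512 is not s-gonal.
s = 5: P(5, 41) = 2501 and P(5, 42) = 2625; 2512 is not s-gonal.
s = 7: P(7, 32) = 2512. ✓
s = 8: P(8, 29) = 2465 and P(8, 30) = 2640; 2512 is not s-gonal.
s = 9: P(9, 27) = 2484 and P(9, 28) = 2674; 2512 is not s-gonal.
s = 10: P(10, 25) = 2425 and P(10, 26) = 2626; 2512 is not s-gonal.
Hits: s ∈ {7} → 1.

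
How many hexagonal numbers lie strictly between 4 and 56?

4

The n-th hexagonal number is n(2n−1).
Smallest index with value > 4: n = 2 (giving 6).
Largest index with value < 56: n = 5 (giving 45).
Indices 2 through 5: 4 terms.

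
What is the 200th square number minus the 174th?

9724

200² = 40000 and 174² = 30276.
Difference: 40000 − 30276 = 9724.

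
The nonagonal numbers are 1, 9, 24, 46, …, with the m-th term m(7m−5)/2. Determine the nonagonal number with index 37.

37·(7·37 − 5)/2 = 37·254/2 = 37·127 = 4699.

4699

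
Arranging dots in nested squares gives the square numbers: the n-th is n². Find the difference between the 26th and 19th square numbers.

315

26² = 676 and 19² = 361.
Difference: 676 − 361 = 315.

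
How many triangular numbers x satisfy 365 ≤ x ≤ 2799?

48

The n-th triangular number is n(n+1)/2.
Smallest index with value ≥ 365: n = 27 (giving 378).
Largest index with value ≤ 2799: n = 74 (giving 2775).
Indices 27 through 74: 48 terms.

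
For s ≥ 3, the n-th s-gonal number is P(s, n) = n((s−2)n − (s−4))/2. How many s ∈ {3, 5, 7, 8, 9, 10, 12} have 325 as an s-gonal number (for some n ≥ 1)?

2

s = 3: P(3, 25) = 325. ✓
s = 5: P(5, 14) = 287 and P(5, 15) = 330; 325 is not s-gonal.
s = 7: P(7, 11) = 286 and P(7, 12) = 342; 325 is not s-gonal.
s = 8: P(8, 10) = 280 and P(8, 11) = 341; 325 is not s-gonal.
s = 9: P(9, 10) = 325. ✓
s = 10: P(10, 9) = 297 and P(10, 10) = 370; 325 is not s-gonal.
s = 12: P(12, 8) = 288 and P(12, 9) = 369; 325 is not s-gonal.
Hits: s ∈ {3, 9} → 2.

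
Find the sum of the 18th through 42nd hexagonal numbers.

Σ i(2i−1) = 2Σi² − Σi over i = 18..42.
Σi = 903 − 153 = 750 and Σi² = 25585 − 1785 = 23800.
2·23800 − 1·750 = 46850.

46850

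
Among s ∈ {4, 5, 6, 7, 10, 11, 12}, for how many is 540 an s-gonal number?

s = 4: P(4, 23) = 529 and P(4, 24) = 576; 540 is not s-gonal.
s = 5: P(5, 19) = 532 and P(5, 20) = 590; 540 is not s-gonal.
s = 6: P(6, 16) = 496 and P(6, 17) = 561; 540 is not s-gonal.
s = 7: P(7, 15) = 540. ✓
s = 10: P(10, 12) = 540. ✓
s = 11: P(11, 11) = 506 and P(11, 12) = 606; 540 is not s-gonal.
s = 12: P(12, 10) = 460 and P(12, 11) = 561; 540 is not s-gonal.
Hits: s ∈ {7, 10} → 2.

2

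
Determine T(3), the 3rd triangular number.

The 3rd triangular number is n(n+1)/2 with n = 3.
3·4/2 = 12/2 = 6.

6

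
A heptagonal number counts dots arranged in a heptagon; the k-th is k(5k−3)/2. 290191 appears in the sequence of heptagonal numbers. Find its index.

Set n(5n−3)/2 = 290191, giving 5n² − 3n − 580382 = 0.
So n = (3 + 3407) / 10 = 3410/10 = 341.

341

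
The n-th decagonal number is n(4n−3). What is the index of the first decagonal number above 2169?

24

Solve n(4n−3) > 2169 for integer n.
The largest n with value ≤ 2169 is 23 (since 2047 ≤ 2169 < 2232), so the first above is n = 24, value 2232.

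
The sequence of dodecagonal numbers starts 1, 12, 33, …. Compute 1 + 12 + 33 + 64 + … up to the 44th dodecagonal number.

142890

Σ i(5i−4) = 5Σi² − 4Σi over i = 1..44.
Σi = 990 and Σi² = 29370.
5·29370 − 4·990 = 142890.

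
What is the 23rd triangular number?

276

23·24/2 = 552/2 = 276.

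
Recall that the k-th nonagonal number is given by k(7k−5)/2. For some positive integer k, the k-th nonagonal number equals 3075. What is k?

Set n(7n−5)/2 = 3075, giving 7n² − 5n − 6150 = 0.
The discriminant is 25 + 56·3075 = 172225, and √172225 = 415.
So n = (5 + 415) / 14 = 420/14 = 30.

30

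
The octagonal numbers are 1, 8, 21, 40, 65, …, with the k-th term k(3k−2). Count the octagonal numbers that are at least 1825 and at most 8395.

29

The n-th octagonal number is n(3n−2).
Smallest index with value ≥ 1825: n = 25 (giving 1825).
Largest index with value ≤ 8395: n = 53 (giving 8321).
Indices 25 through 53: 29 terms.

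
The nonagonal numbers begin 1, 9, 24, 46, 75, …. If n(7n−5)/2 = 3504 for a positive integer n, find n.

Set n(7n−5)/2 = 3504, giving 7n² − 5n − 7008 = 0.
The discriminant is 25 + 56·3504 = 196249, and √196249 = 443.
So n = (5 + 443) / 14 = 448/14 = 32.

32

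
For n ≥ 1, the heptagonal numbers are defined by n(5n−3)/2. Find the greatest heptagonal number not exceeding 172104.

Solve n(5n−3)/2 ≤ 172104 for integer n.
n = 262 gives 171217 ≤ 172104, while n = 263 gives 172528 > 172104; so the answer is 171217.

171217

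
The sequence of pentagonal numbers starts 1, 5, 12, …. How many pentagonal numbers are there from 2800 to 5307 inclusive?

16

The n-th pentagonal number is n(3n−1)/2.
Smallest index with value ≥ 2800: n = 44 (giving 2882).
Largest index with value ≤ 5307: n = 59 (giving 5192).
Indices 44 through 59: 16 terms.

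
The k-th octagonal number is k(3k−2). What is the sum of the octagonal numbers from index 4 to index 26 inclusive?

17871

Σ i(3i−2) = 3Σi² − 2Σi over i = 4..26.
Σi = 351 − 6 = 345 and Σi² = 6201 − 14 = 6187.
3·6187 − 2·345 = 17871.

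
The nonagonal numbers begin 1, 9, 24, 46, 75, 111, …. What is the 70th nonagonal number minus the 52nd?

7641

70·(7·70 − 5)/2 = 16975 and 52·(7·52 − 5)/2 = 9334.
Difference: 16975 − 9334 = 7641.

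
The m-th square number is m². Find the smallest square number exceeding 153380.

153664

Solve n² > 153380 for integer n.
The largest n with value ≤ 153380 is 391 (since 152881 ≤ 153380 < 153664), so the first above is n = 392, value 153664.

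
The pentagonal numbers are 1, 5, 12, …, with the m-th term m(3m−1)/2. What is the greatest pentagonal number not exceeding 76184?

Solve n(3n−1)/2 ≤ 76184 for integer n.
n = 225 gives 75825 ≤ 76184, while n = 226 gives 76501 > 76184; so the answer is 75825.

75825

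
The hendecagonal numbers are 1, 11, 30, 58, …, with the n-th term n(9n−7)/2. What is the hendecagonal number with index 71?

22436

The 71st hendecagonal number is n(9n−7)/2 with n = 71.
71·(9·71 − 7)/2 = 71·632/2 = 71·316 = 22436.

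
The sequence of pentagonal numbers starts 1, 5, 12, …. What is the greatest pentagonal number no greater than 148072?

Solve n(3n−1)/2 ≤ 148072 for integer n.
n = 314 gives 147737 ≤ 148072, while n = 315 gives 148680 > 148072; so the answer is 147737.

147737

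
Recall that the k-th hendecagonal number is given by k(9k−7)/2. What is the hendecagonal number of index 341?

522071

The 341st hendecagonal number is n(9n−7)/2 with n = 341.
341·(9·341 − 7)/2 = 341·3062/2 = 341·1531 = 522071.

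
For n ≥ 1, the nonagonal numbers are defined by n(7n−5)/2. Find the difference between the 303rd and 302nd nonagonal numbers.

Consecutive nonagonal numbers differ by 7n − 6: here 7·303 − 6 = 2115.

2115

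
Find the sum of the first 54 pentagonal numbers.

Σ i(3i−1)/2 = (3Σi² − Σi) / 2 over i = 1..54.
Σi = 1485 and Σi² = 53955.
(3·53955 − 1·1485) / 2 = 160380/2 = 80190.

80190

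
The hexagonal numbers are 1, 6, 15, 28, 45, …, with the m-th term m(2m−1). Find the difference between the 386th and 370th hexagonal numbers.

386·(2·386 − 1) = 297606 and 370·(2·370 − 1) = 273430.
Difference: 297606 − 273430 = 24176.

24176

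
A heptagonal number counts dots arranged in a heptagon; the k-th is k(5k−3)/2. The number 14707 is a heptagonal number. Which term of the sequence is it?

Set n(5n−3)/2 = 14707, giving 5n² − 3n − 29414 = 0.
The discriminant is 9 + 40·14707 = 588289, and √588289 = 767.
So n = (3 + 767) / 10 = 770/10 = 77.

77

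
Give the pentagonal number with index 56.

4676

56·(3·56 − 1)/2 = 56·167/2 = 4676.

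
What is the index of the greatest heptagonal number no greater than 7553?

55

Solve n(5n−3)/2 ≤ 7553 for integer n.
n = 55 gives 7480 ≤ 7553, while n = 56 gives 7756 > 7553; so the answer is index 55.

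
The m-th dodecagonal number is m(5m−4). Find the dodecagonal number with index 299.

445809

The 299th dodecagonal number is n(5n−4) with n = 299.
299·(5·299 − 4) = 299·1491 = 445809.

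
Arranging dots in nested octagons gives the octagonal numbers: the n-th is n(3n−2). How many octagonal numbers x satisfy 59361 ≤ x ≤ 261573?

The n-th octagonal number is n(3n−2).
Smallest index with value ≥ 59361: n = 141 (giving 59361).
Largest index with value ≤ 261573: n = 295 (giving 260485).
Indices 141 through 295: 155 terms.

155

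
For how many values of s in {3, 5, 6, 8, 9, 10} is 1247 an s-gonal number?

1

s = 3: P(3, 49) = 1225 and P(3, 50) = 1275; 1247 is not s-gonal.
s = 5: P(5, 29) = 1247. ✓
s = 6: P(6, 25) = 1225 and P(6, 26) = 1326; 1247 is not s-gonal.
s = 8: P(8, 20) = 1160 and P(8, 21) = 1281; 1247 is not s-gonal.
s = 9: P(9, 19) = 1216 and P(9, 20) = 1350; 1247 is not s-gonal.
s = 10: P(10, 18) = 1242 and P(10, 19) = 1387; 1247 is not s-gonal.
Hits: s ∈ {5} → 1.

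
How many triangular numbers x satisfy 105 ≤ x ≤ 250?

The n-th triangular number is n(n+1)/2.
Smallest index with value ≥ 105: n = 14 (giving 105).
Largest index with value ≤ 250: n = 21 (giving 231).
Indices 14 through 21: 8 terms.

8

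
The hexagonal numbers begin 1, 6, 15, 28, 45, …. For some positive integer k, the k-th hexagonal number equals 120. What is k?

8

Set n(2n−1) = 120, giving 2n² − n − 120 = 0.
So n = (1 + 31) / 4 = 32/4 = 8.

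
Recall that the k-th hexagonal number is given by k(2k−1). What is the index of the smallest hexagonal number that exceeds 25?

Solve n(2n−1) > 25 for integer n.
The largest n with value ≤ 25 is 3 (since 15 ≤ 25 < 28), so the first above is n = 4, value 28.

4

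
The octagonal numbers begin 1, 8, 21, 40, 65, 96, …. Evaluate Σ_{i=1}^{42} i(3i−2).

Σ i(3i−2) = 3Σi² − 2Σi over i = 1..42.
Σi = 903 and Σi² = 25585.
3·25585 − 2·903 = 74949.

74949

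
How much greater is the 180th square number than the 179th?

n² − (n−1)² = 2n − 1, so 180² − 179² = 2·180 − 1 = 359.

359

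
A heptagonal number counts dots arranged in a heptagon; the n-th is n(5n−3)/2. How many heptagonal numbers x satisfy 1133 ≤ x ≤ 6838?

The n-th heptagonal number is n(5n−3)/2.
Smallest index with value ≥ 1133: n = 22 (giving 1177).
Largest index with value ≤ 6838: n = 52 (giving 6682).
Indices 22 through 52: 31 terms.

31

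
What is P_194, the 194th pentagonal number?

56357

194·(3·194 − 1)/2 = 194·581/2 = 56357.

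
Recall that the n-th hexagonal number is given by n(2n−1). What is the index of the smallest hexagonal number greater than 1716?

30

Solve n(2n−1) > 1716 for integer n.
The largest n with value ≤ 1716 is 29 (since 1653 ≤ 1716 < 1770), so the first above is n = 30, value 1770.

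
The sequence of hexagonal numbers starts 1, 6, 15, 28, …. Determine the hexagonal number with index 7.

91

7·(2·7 − 1) = 7·13 = 91.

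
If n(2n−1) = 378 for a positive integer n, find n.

14

Set n(2n−1) = 378, giving 2n² − n − 378 = 0.
The discriminant is 1 + 8·378 = 3025, and √3025 = 55.
So n = (1 + 55) / 4 = 56/4 = 14.
Check: 14·(2·14 − 1) = 378. ✓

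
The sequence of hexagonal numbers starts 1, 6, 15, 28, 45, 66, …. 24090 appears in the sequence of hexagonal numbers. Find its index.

Set n(2n−1) = 24090, giving 2n² − n − 24090 = 0.
The discriminant is 1 + 8·24090 = 192721, and √192721 = 439.
So n = (1 + 439) / 4 = 440/4 = 110.

110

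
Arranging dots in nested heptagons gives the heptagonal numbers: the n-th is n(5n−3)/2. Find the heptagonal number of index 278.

The 278th heptagonal number is n(5n−3)/2 with n = 278.
278·(5·278 − 3)/2 = 278·1387/2 = 192793.

192793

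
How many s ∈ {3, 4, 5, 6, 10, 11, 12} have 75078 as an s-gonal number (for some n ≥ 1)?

2

s = 3: P(3, 387) = 75078. ✓
s = 4: P(4, 274) = 75076 and P(4, 275) = 75625; 75078 is not s-gonal.
s = 5: P(5, 223) = 74482 and P(5, 224) = 75152; 75078 is not s-gonal.
s = 6: P(6, 194) = 75078. ✓
s = 10: P(10, 137) = 74665 and P(10, 138) = 75762; 75078 is not s-gonal.
s = 11: P(11, 129) = 74433 and P(11, 130) = 75595; 75078 is not s-gonal.
s = 12: P(12, 122) = 73932 and P(12, 123) = 75153; 75078 is not s-gonal.
Hits: s ∈ {3, 6} → 2.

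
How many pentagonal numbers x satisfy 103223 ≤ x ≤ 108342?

6

The n-th pentagonal number is n(3n−1)/2.
Smallest index with value ≥ 103223: n = 263 (giving 103622).
Largest index with value ≤ 108342: n = 268 (giving 107602).
Indices 263 through 268: 6 terms.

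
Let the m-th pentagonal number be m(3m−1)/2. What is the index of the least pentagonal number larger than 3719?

50

Solve n(3n−1)/2 > 3719 for integer n.
The largest n with value ≤ 3719 is 49 (since 3577 ≤ 3719 < 3725), so the first above is n = 50, value 3725.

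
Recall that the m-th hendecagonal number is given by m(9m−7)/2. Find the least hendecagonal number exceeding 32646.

Solve n(9n−7)/2 > 32646 for integer n.
The largest n with value ≤ 32646 is 85 (since 32215 ≤ 32646 < 32981), so the first above is n = 86, value 32981.

32981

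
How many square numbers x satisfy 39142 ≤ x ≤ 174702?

The n-th square number is n².
Smallest index with value ≥ 39142: n = 198 (giving 39204).
Largest index with value ≤ 174702: n = 417 (giving 173889).
Indices 198 through 417: 220 terms.

220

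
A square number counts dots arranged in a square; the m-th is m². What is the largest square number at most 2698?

Solve n² ≤ 2698 for integer n.
n = 51 gives 2601 ≤ 2698, while n = 52 gives 2704 > 2698; so the answer is 2601.

2601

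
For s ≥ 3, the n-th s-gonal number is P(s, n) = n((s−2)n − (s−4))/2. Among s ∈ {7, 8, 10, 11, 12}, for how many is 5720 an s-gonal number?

1

s = 7: P(7, 48) = 5688 and P(7, 49) = 5929; 5720 is not s-gonal.
s = 8: P(8, 44) = 5720. ✓
s = 10: P(10, 38) = 5662 and P(10, 39) = 5967; 5720 is not s-gonal.
s = 11: P(11, 36) = 5706 and P(11, 37) = 6031; 5720 is not s-gonal.
s = 12: P(12, 34) = 5644 and P(12, 35) = 5985; 5720 is not s-gonal.
Hits: s ∈ {8} → 1.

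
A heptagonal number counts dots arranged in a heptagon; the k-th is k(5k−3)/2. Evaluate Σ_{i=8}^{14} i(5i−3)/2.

2072

Σ i(5i−3)/2 = (5Σi² − 3Σi) / 2 over i = 8..14.
Σi = 105 − 28 = 77 and Σi² = 1015 − 140 = 875.
(5·875 − 3·77) / 2 = 4144/2 = 2072.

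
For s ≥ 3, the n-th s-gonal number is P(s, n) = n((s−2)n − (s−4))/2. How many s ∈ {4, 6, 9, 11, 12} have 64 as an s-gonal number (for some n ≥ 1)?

2

s = 4: P(4, 8) = 64. ✓
s = 6: P(6, 5) = 45 and P(6, 6) = 66; 64 is not s-gonal.
s = 9: P(9, 4) = 46 and P(9, 5) = 75; 64 is not s-gonal.
s = 11: P(11, 4) = 58 and P(11, 5) = 95; 64 is not s-gonal.
s = 12: P(12, 4) = 64. ✓
Hits: s ∈ {4, 12} → 2.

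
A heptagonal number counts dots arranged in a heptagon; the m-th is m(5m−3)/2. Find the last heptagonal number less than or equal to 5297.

5221

Solve n(5n−3)/2 ≤ 5297 for integer n.
n = 46 gives 5221 ≤ 5297, while n = 47 gives 5452 > 5297; so the answer is 5221.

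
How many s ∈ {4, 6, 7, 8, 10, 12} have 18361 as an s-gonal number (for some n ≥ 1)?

s = 4: P(4, 135) = 18225 and P(4, 136) = 18496; 18361 is not s-gonal.
s = 6: P(6, 96) = 18336 and P(6, 97) = 18721; 18361 is not s-gonal.
s = 7: P(7, 86) = 18361. ✓
s = 8: P(8, 78) = 18096 and P(8, 79) = 18565; 18361 is not s-gonal.
s = 10: P(10, 68) = 18292 and P(10, 69) = 18837; 18361 is not s-gonal.
s = 12: P(12, 61) = 18361. ✓
Hits: s ∈ {7, 12} → 2.

2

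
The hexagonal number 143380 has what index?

Set n(2n−1) = 143380, giving 2n² − n − 143380 = 0.
The discriminant is 1 + 8·143380 = 1147041, and √1147041 = 1071.
So n = (1 + 1071) / 4 = 1072/4 = 268.

268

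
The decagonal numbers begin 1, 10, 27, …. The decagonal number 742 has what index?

14

Set n(4n−3) = 742, giving 4n² − 3n − 742 = 0.
The discriminant is 9 + 16·742 = 11881, and √11881 = 109.
So n = (3 + 109) / 8 = 112/8 = 14.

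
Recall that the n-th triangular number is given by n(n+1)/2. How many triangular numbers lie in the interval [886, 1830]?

19

The n-th triangular number is n(n+1)/2.
Smallest index with value ≥ 886: n = 42 (giving 903).
Largest index with value ≤ 1830: n = 60 (giving 1830).
Indices 42 through 60: 19 terms.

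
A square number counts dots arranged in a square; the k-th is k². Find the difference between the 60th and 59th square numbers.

119

n² − (n−1)² = 2n − 1, so 60² − 59² = 2·60 − 1 = 119.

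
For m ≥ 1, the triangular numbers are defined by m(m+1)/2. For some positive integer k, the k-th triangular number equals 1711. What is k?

58

Set n(n+1)/2 = 1711, giving n² + n − 3422 = 0.
So n = (-1 + 117) / 2 = 116/2 = 58.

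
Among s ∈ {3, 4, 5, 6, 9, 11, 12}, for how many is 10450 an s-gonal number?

1

s = 3: P(3, 144) = 10440 and P(3, 145) = 10585; 10450 is not s-gonal.
s = 4: P(4, 102) = 10404 and P(4, 103) = 10609; 10450 is not s-gonal.
s = 5: P(5, 83) = 10292 and P(5, 84) = 10542; 10450 is not s-gonal.
s = 6: P(6, 72) = 10296 and P(6, 73) = 10585; 10450 is not s-gonal.
s = 9: P(9, 55) = 10450. ✓
s = 11: P(11, 48) = 10200 and P(11, 49) = 10633; 10450 is not s-gonal.
s = 12: P(12, 46) = 10396 and P(12, 47) = 10857; 10450 is not s-gonal.
Hits: s ∈ {9} → 1.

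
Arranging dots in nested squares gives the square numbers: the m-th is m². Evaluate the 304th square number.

92416

The 304th square number is n² with n = 304.
304² = 92416.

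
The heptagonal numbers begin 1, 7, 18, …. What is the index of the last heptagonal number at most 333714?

365

Solve n(5n−3)/2 ≤ 333714 for integer n.
n = 365 gives 332515 ≤ 333714, while n = 366 gives 334341 > 333714; so the answer is index 365.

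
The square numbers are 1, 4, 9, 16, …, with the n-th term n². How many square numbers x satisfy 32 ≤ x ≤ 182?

8

The n-th square number is n².
Smallest index with value ≥ 32: n = 6 (giving 36).
Largest index with value ≤ 182: n = 13 (giving 169).
Indices 6 through 13: 8 terms.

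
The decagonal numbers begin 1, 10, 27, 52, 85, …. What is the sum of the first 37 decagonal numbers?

68191

Σ i(4i−3) = 4Σi² − 3Σi over i = 1..37.
Σi = 703 and Σi² = 17575.
4·17575 − 3·703 = 68191.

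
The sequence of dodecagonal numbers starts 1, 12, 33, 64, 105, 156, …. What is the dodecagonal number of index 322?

322·(5·322 − 4) = 322·1606 = 517132.

517132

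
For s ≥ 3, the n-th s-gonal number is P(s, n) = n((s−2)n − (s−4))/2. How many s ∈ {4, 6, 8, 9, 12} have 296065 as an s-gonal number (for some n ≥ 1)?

1

s = 4: P(4, 544) = 295936 and P(4, 545) = 297025; 296065 is not s-gonal.
s = 6: P(6, 385) = 296065. ✓
s = 8: P(8, 314) = 295160 and P(8, 315) = 297045; 296065 is not s-gonal.
s = 9: P(9, 291) = 295656 and P(9, 292) = 297694; 296065 is not s-gonal.
s = 12: P(12, 243) = 294273 and P(12, 244) = 296704; 296065 is not s-gonal.
Hits: s ∈ {6} → 1.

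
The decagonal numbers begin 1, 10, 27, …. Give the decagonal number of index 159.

The 159th decagonal number is n(4n−3) with n = 159.
159·(4·159 − 3) = 159·633 = 100647.

100647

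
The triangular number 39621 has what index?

281

Set n(n+1)/2 = 39621, giving n² + n − 79242 = 0.
The discriminant is 1 + 8·39621 = 316969, and √316969 = 563.
So n = (-1 + 563) / 2 = 562/2 = 281.
Check: 281·282/2 = 39621. ✓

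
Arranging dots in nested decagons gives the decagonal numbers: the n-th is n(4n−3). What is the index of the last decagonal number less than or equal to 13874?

59

Solve n(4n−3) ≤ 13874 for integer n.
n = 59 gives 13747 ≤ 13874, while n = 60 gives 14220 > 13874; so the answer is index 59.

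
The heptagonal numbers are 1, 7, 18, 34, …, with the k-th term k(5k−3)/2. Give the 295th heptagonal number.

The 295th heptagonal number is n(5n−3)/2 with n = 295.
295·(5·295 − 3)/2 = 295·1472/2 = 295·736 = 217120.

217120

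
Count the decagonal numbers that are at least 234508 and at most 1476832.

366

The n-th decagonal number is n(4n−3).
Smallest index with value ≥ 234508: n = 243 (giving 235467).
Largest index with value ≤ 1476832: n = 608 (giving 1476832).
Indices 243 through 608: 366 terms.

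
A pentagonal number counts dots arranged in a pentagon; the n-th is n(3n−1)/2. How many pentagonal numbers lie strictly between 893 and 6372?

The n-th pentagonal number is n(3n−1)/2.
Smallest index with value > 893: n = 25 (giving 925).
Largest index with value < 6372: n = 65 (giving 6305).
Indices 25 through 65: 41 terms.

41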